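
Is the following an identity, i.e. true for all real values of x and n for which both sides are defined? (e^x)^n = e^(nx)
Claim: (e^x)^n = e^(nx).
Reasoning: e^x is a positive real number, and for a positive base B and real exponent n, B^n = e^(n·ln B). With B = e^x, ln B = x, so (e^x)^n = e^(n·x).
So the two sides agree for all real values of x and n for which both sides are defined.

Conclusion: Yes, this is an identity.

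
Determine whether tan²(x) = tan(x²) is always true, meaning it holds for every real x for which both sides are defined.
Claim: tan²(x) = tan(x²).
Test a specific point where both sides are defined: x = π/4.
LHS = tan²(x) ≈ 1.0000
RHS = tan(x²) ≈ 0.7092
Since 1.0000 ≠ 0.7092, the equation fails at this point, so it cannot hold for every real x for which both sides are defined.
tan²(x) means (tan x)², squaring the output; tan(x²) squares the input. These are different functions.

Conclusion: No, this is NOT an identity.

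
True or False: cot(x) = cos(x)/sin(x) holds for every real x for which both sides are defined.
Claim: cot(x) = cos(x)/sin(x).
Reasoning: cot(x) is defined as 1/tan(x) = 1/(sin(x)/cos(x)) = cos(x)/sin(x), wherever sin(x) ≠ 0.
So the two sides agree for every real x for which both sides are defined.

Conclusion: True.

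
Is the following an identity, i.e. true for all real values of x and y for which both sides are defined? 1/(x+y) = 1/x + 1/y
Claim: 1/(x+y) = 1/x + 1/y.
Test a specific point where both sides are defined: x = 5, y = -3.
LHS = 1/(x+y) ≈ 0.5000
RHS = 1/x + 1/y ≈ -0.1333
Since 0.5000 ≠ -0.1333, the equation fails at this point, so it cannot hold for all real values of x and y for which both sides are defined.
1/x + 1/y = (x+y)/(xy), which is not 1/(x+y).

Conclusion: No, this is NOT an identity.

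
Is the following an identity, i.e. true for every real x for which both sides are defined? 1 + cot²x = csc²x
Yes, this is an identity.

Claim: 1 + cot²x = csc²x.
Reasoning: Start from sin²x + cos²x = 1 and divide every term by sin²x (allowed wherever cot x and csc x are defined): 1 + cot²x = 1/sin²x = csc²x.
So the two sides agree for every real x for which both sides are defined.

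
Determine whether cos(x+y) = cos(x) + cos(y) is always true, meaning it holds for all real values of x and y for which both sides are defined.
No, this is NOT an identity.

Claim: cos(x+y) = cos(x) + cos(y).
Test a specific point where both sides are defined: x = π/6, y = -π/6.
LHS = cos(x+y) ≈ 1.0000
RHS = cos(x) + cos(y) ≈ 1.7321
Since 1.0000 ≠ 1.7321, the equation fails at this point, so it cannot hold for all real values of x and y for which both sides are defined.
The correct expansion is cos(x+y) = cos(x)cos(y) - sin(x)sin(y); cosine is not additive.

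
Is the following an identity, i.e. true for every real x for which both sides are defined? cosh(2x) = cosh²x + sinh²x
Claim: cosh(2x) = cosh²x + sinh²x.
Reasoning: cosh²x = (e^(2x) + 2 + e^(-2x))/4 and sinh²x = (e^(2x) - 2 + e^(-2x))/4. Adding gives (2e^(2x) + 2e^(-2x))/4 = (e^(2x) + e^(-2x))/2 = cosh(2x).
So the two sides agree for every real x for which both sides are defined.

Conclusion: Yes, this is an identity.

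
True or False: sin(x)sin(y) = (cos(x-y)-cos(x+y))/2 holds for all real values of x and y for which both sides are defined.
Claim: sin(x)sin(y) = (cos(x-y)-cos(x+y))/2.
Reasoning: cos(x-y) = cos(x)cos(y) + sin(x)sin(y) and cos(x+y) = cos(x)cos(y) - sin(x)sin(y). Subtracting, cos(x-y) - cos(x+y) = 2sin(x)sin(y); divide by 2.
So the two sides agree for all real values of x and y for which both sides are defined.

Conclusion: True.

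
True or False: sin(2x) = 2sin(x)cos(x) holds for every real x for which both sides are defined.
Claim: sin(2x) = 2sin(x)cos(x).
Reasoning: Put y = x in the addition formula sin(x+y) = sin(x)cos(y) + cos(x)sin(y): sin(2x) = sin(x)cos(x) + cos(x)sin(x) = 2sin(x)cos(x).
So the two sides agree for every real x for which both sides are defined.

Conclusion: True.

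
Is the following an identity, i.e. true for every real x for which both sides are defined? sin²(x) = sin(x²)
No, this is NOT an identity.

Claim: sin²(x) = sin(x²).
Test a specific point where both sides are defined: x = 2π/3.
LHS = sin²(x) ≈ 0.7500
RHS = sin(x²) ≈ -0.9474
Since 0.7500 ≠ -0.9474, the equation fails at this point, so it cannot hold for every real x for which both sides are defined.
sin²(x) means (sin x)², squaring the output; sin(x²) squares the input. These are different functions.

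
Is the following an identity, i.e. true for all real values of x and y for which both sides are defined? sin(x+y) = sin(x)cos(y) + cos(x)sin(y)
Claim: sin(x+y) = sin(x)cos(y) + cos(x)sin(y).
Reasoning: By Euler's formula e^(i(x+y)) = e^(ix)·e^(iy) = (cos x + i·sin x)(cos y + i·sin y). The imaginary part of the left side is sin(x+y); the imaginary part of the product is sin(x)cos(y) + cos(x)sin(y).
So the two sides agree for all real values of x and y for which both sides are defined.

Conclusion: Yes, this is an identity.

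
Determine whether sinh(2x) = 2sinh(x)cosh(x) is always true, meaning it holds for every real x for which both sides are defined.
Claim: sinh(2x) = 2sinh(x)cosh(x).
Reasoning: 2sinh(x)cosh(x) = 2 · (e^x - e^-x)/2 · (e^x + e^-x)/2 = (e^(2x) - e^(-2x))/2 = sinh(2x).
So the two sides agree for every real x for which both sides are defined.

Conclusion: Yes, this is an identity.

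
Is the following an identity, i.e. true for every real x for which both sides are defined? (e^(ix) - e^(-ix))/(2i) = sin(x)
Claim: (e^(ix) - e^(-ix))/(2i) = sin(x).
Reasoning: By Euler's formula e^(ix) = cos(x) + i·sin(x) and e^(-ix) = cos(x) - i·sin(x). Subtracting cancels the cosine terms: e^(ix) - e^(-ix) = 2i·sin(x); divide by 2i.
So the two sides agree for every real x for which both sides are defined.

Conclusion: Yes, this is an identity.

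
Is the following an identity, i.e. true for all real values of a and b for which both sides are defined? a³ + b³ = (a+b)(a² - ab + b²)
Yes, this is an identity.

Claim: a³ + b³ = (a+b)(a² - ab + b²).
Reasoning: Expand the right side: (a+b)(a² - ab + b²) = a³ - a²b + ab² + a²b - ab² + b³ = a³ + b³ (the middle terms cancel in pairs).
So the two sides agree for all real values of a and b for which both sides are defined.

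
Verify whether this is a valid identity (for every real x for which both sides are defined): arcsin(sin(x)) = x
Claim: arcsin(sin(x)) = x.
Test a specific point where both sides are defined: x = 3π/4.
LHS = arcsin(sin(x)) ≈ 0.7854
RHS = x ≈ 2.3562
Since 0.7854 ≠ 2.3562, the equation fails at this point, so it cannot hold for every real x for which both sides are defined.
arcsin only returns values in [-π/2, π/2], so arcsin(sin(x)) = x holds only for x in that interval, not for all real x.

Conclusion: No, this is NOT an identity.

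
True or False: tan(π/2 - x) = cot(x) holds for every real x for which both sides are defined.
True.

Claim: tan(π/2 - x) = cot(x).
Reasoning: tan(π/2 - x) = sin(π/2 - x)/cos(π/2 - x) = cos(x)/sin(x) = cot(x), using the cofunction identities sin(π/2 - x) = cos(x) and cos(π/2 - x) = sin(x).
So the two sides agree for every real x for which both sides are defined.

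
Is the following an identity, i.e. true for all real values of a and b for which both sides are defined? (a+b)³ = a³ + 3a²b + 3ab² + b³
Claim: (a+b)³ = a³ + 3a²b + 3ab² + b³.
Reasoning: (a+b)³ = (a+b)(a+b)² = (a+b)(a² + 2ab + b²) = a³ + 2a²b + ab² + a²b + 2ab² + b³ = a³ + 3a²b + 3ab² + b³.
So the two sides agree for all real values of a and b for which both sides are defined.

Conclusion: Yes, this is an identity.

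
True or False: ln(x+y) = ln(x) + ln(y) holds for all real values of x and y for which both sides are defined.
Claim: ln(x+y) = ln(x) + ln(y).
Test a specific point where both sides are defined: x = 1, y = 3.
LHS = ln(x+y) ≈ 1.3863
RHS = ln(x) + ln(y) ≈ 1.0986
Since 1.3863 ≠ 1.0986, the equation fails at this point, so it cannot hold for all real values of x and y for which both sides are defined.
ln(x) + ln(y) = ln(xy), not ln(x+y).

Conclusion: False.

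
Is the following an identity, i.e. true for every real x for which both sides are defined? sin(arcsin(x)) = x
Yes, this is an identity.

Claim: sin(arcsin(x)) = x.
Reasoning: For -1 ≤ x ≤ 1 (where arcsin is defined), arcsin(x) is by definition an angle whose sine equals x. Taking the sine of that angle returns x. (Note the other order, arcsin(sin x) = x, is NOT an identity.)
So the two sides agree for every real x for which both sides are defined.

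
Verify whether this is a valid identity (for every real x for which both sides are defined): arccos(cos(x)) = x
Claim: arccos(cos(x)) = x.
Test a specific point where both sides are defined: x = -π/3.
LHS = arccos(cos(x)) ≈ 1.0472
RHS = x ≈ -1.0472
Since 1.0472 ≠ -1.0472, the equation fails at this point, so it cannot hold for every real x for which both sides are defined.
arccos only returns values in [0, π], so arccos(cos(x)) = x holds only for x in that interval, not for all real x.

Conclusion: No, this is NOT an identity.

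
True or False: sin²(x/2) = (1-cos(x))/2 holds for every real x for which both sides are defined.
True.

Claim: sin²(x/2) = (1-cos(x))/2.
Reasoning: Use cos(2θ) = 1 - 2sin²θ with θ = x/2: cos(x) = 1 - 2sin²(x/2). Solving for sin²(x/2) gives (1 - cos(x))/2.
So the two sides agree for every real x for which both sides are defined.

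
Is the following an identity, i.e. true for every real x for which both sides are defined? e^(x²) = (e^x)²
No, this is NOT an identity.

Claim: e^(x²) = (e^x)².
Test a specific point where both sides are defined: x = 1.
LHS = e^(x²) ≈ 2.7183
RHS = (e^x)² ≈ 7.3891
Since 2.7183 ≠ 7.3891, the equation fails at this point, so it cannot hold for every real x for which both sides are defined.
(e^x)² = e^(2x), and 2x ≠ x² in general.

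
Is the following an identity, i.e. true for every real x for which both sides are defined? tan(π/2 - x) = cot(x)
Claim: tan(π/2 - x) = cot(x).
Reasoning: tan(π/2 - x) = sin(π/2 - x)/cos(π/2 - x) = cos(x)/sin(x) = cot(x), using the cofunction identities sin(π/2 - x) = cos(x) and cos(π/2 - x) = sin(x).
So the two sides agree for every real x for which both sides are defined.

Conclusion: Yes, this is an identity.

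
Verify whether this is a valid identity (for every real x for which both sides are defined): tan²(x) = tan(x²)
Claim: tan²(x) = tan(x²).
Test a specific point where both sides are defined: x = π/3.
LHS = tan²(x) ≈ 3.0000
RHS = tan(x²) ≈ 1.9485
Since 3.0000 ≠ 1.9485, the equation fails at this point, so it cannot hold for every real x for which both sides are defined.
tan²(x) means (tan x)², squaring the output; tan(x²) squares the input. These are different functions.

Conclusion: No, this is NOT an identity.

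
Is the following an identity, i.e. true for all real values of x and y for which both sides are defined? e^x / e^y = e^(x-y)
Yes, this is an identity.

Claim: e^x / e^y = e^(x-y).
Reasoning: 1/e^y = e^(-y), so e^x / e^y = e^x · e^(-y) = e^(x + (-y)) = e^(x-y) by the product rule for exponents.
So the two sides agree for all real values of x and y for which both sides are defined.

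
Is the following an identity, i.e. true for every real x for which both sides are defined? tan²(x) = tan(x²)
Claim: tan²(x) = tan(x²).
Test a specific point where both sides are defined: x = π.
LHS = tan²(x) ≈ 0.0000
RHS = tan(x²) ≈ 0.4767
Since 0.0000 ≠ 0.4767, the equation fails at this point, so it cannot hold for every real x for which both sides are defined.
tan²(x) means (tan x)², squaring the output; tan(x²) squares the input. These are different functions.

Conclusion: No, this is NOT an identity.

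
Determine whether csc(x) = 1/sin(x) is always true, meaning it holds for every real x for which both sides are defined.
Yes, this is an identity.

Claim: csc(x) = 1/sin(x).
Reasoning: csc(x) is by definition the reciprocal of sin(x), wherever sin(x) ≠ 0.
So the two sides agree for every real x for which both sides are defined.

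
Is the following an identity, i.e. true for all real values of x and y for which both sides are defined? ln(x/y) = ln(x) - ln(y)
Claim: ln(x/y) = ln(x) - ln(y).
Reasoning: Both sides are simultaneously defined only when x, y > 0. Write x = e^p, y = e^q. Then x/y = e^(p-q), so ln(x/y) = p - q = ln(x) - ln(y).
So the two sides agree for all real values of x and y for which both sides are defined.

Conclusion: Yes, this is an identity.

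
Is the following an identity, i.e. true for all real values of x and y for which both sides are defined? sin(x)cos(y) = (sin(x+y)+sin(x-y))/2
Yes, this is an identity.

Claim: sin(x)cos(y) = (sin(x+y)+sin(x-y))/2.
Reasoning: sin(x+y) = sin(x)cos(y) + cos(x)sin(y) and sin(x-y) = sin(x)cos(y) - cos(x)sin(y). Adding, sin(x+y) + sin(x-y) = 2sin(x)cos(y); divide by 2.
So the two sides agree for all real values of x and y for which both sides are defined.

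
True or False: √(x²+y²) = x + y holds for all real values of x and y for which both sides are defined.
Claim: √(x²+y²) = x + y.
Test a specific point where both sides are defined: x = -1, y = 3.
LHS = √(x²+y²) ≈ 3.1623
RHS = x + y ≈ 2.0000
Since 3.1623 ≠ 2.0000, the equation fails at this point, so it cannot hold for all real values of x and y for which both sides are defined.
(x+y)² = x² + 2xy + y², not x² + y², so the square root does not split this way.

Conclusion: False.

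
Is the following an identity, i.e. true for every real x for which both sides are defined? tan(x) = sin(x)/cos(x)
Yes, this is an identity.

Claim: tan(x) = sin(x)/cos(x).
Reasoning: For an angle x whose terminal point on the unit circle is (cos x, sin x), tan(x) is defined as the ratio (second coordinate)/(first coordinate) = sin(x)/cos(x), wherever cos(x) ≠ 0.
So the two sides agree for every real x for which both sides are defined.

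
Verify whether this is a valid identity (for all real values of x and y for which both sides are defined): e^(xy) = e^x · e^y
No, this is NOT an identity.

Claim: e^(xy) = e^x · e^y.
Test a specific point where both sides are defined: x = 3, y = -3.
LHS = e^(xy) ≈ 0.0001
RHS = e^x · e^y ≈ 1.0000
Since 0.0001 ≠ 1.0000, the equation fails at this point, so it cannot hold for all real values of x and y for which both sides are defined.
e^x · e^y = e^(x+y), not e^(xy).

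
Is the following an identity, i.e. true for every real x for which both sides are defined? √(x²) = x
Claim: √(x²) = x.
Test a specific point where both sides are defined: x = -3.
LHS = √(x²) ≈ 3.0000
RHS = x ≈ -3.0000
Since 3.0000 ≠ -3.0000, the equation fails at this point, so it cannot hold for every real x for which both sides are defined.
√(x²) = |x|, which differs from x whenever x < 0 (both sides are defined for every real x).

Conclusion: No, this is NOT an identity.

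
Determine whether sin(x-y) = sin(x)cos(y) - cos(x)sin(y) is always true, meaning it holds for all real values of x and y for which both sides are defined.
Yes, this is an identity.

Claim: sin(x-y) = sin(x)cos(y) - cos(x)sin(y).
Reasoning: Replace y by -y in sin(x+y) = sin(x)cos(y) + cos(x)sin(y) and use cos(-y) = cos(y), sin(-y) = -sin(y): sin(x-y) = sin(x)cos(y) - cos(x)sin(y).
So the two sides agree for all real values of x and y for which both sides are defined.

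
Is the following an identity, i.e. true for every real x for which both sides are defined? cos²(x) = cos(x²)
No, this is NOT an identity.

Claim: cos²(x) = cos(x²).
Test a specific point where both sides are defined: x = -π/6.
LHS = cos²(x) ≈ 0.7500
RHS = cos(x²) ≈ 0.9627
Since 0.7500 ≠ 0.9627, the equation fails at this point, so it cannot hold for every real x for which both sides are defined.
cos²(x) means (cos x)², squaring the output; cos(x²) squares the input. These are different functions.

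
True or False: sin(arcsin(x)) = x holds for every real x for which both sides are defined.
Claim: sin(arcsin(x)) = x.
Reasoning: For -1 ≤ x ≤ 1 (where arcsin is defined), arcsin(x) is by definition an angle whose sine equals x. Taking the sine of that angle returns x. (Note the other order, arcsin(sin x) = x, is NOT an identity.)
So the two sides agree for every real x for which both sides are defined.

Conclusion: True.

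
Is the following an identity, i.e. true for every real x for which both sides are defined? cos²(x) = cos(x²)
Claim: cos²(x) = cos(x²).
Test a specific point where both sides are defined: x = π.
LHS = cos²(x) ≈ 1.0000
RHS = cos(x²) ≈ -0.9027
Since 1.0000 ≠ -0.9027, the equation fails at this point, so it cannot hold for every real x for which both sides are defined.
cos²(x) means (cos x)², squaring the output; cos(x²) squares the input. These are different functions.

Conclusion: No, this is NOT an identity.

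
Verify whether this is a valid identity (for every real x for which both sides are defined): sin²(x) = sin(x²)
Claim: sin²(x) = sin(x²).
Test a specific point where both sides are defined: x = 3π/4.
LHS = sin²(x) ≈ 0.5000
RHS = sin(x²) ≈ -0.6680
Since 0.5000 ≠ -0.6680, the equation fails at this point, so it cannot hold for every real x for which both sides are defined.
sin²(x) means (sin x)², squaring the output; sin(x²) squares the input. These are different functions.

Conclusion: No, this is NOT an identity.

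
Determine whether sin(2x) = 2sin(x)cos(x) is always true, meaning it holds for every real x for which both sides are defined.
Yes, this is an identity.

Claim: sin(2x) = 2sin(x)cos(x).
Reasoning: Put y = x in the addition formula sin(x+y) = sin(x)cos(y) + cos(x)sin(y): sin(2x) = sin(x)cos(x) + cos(x)sin(x) = 2sin(x)cos(x).
So the two sides agree for every real x for which both sides are defined.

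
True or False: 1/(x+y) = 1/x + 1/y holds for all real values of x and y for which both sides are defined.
Claim: 1/(x+y) = 1/x + 1/y.
Test a specific point where both sides are defined: x = 2, y = 2.
LHS = 1/(x+y) ≈ 0.2500
RHS = 1/x + 1/y ≈ 1.0000
Since 0.2500 ≠ 1.0000, the equation fails at this point, so it cannot hold for all real values of x and y for which both sides are defined.
1/x + 1/y = (x+y)/(xy), which is not 1/(x+y).

Conclusion: False.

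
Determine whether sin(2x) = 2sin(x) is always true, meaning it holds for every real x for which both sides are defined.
Claim: sin(2x) = 2sin(x).
Test a specific point where both sides are defined: x = -π/4.
LHS = sin(2x) ≈ -1.0000
RHS = 2sin(x) ≈ -1.4142
Since -1.0000 ≠ -1.4142, the equation fails at this point, so it cannot hold for every real x for which both sides are defined.
The correct double-angle formula is sin(2x) = 2sin(x)cos(x).

Conclusion: No, this is NOT an identity.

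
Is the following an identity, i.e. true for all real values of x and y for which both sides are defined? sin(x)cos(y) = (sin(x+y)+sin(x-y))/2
Yes, this is an identity.

Claim: sin(x)cos(y) = (sin(x+y)+sin(x-y))/2.
Reasoning: sin(x+y) = sin(x)cos(y) + cos(x)sin(y) and sin(x-y) = sin(x)cos(y) - cos(x)sin(y). Adding, sin(x+y) + sin(x-y) = 2sin(x)cos(y); divide by 2.
So the two sides agree for all real values of x and y for which both sides are defined.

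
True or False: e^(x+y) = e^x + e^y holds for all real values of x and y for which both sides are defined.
Claim: e^(x+y) = e^x + e^y.
Test a specific point where both sides are defined: x = 1, y = 3/2.
LHS = e^(x+y) ≈ 12.1825
RHS = e^x + e^y ≈ 7.2000
Since 12.1825 ≠ 7.2000, the equation fails at this point, so it cannot hold for all real values of x and y for which both sides are defined.
The correct rule is e^(x+y) = e^x · e^y (a product, not a sum).

Conclusion: False.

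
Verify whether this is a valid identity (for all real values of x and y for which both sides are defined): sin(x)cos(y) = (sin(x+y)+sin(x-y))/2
Yes, this is an identity.

Claim: sin(x)cos(y) = (sin(x+y)+sin(x-y))/2.
Reasoning: sin(x+y) = sin(x)cos(y) + cos(x)sin(y) and sin(x-y) = sin(x)cos(y) - cos(x)sin(y). Adding, sin(x+y) + sin(x-y) = 2sin(x)cos(y); divide by 2.
So the two sides agree for all real values of x and y for which both sides are defined.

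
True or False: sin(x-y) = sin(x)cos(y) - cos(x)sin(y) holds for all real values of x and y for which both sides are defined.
True.

Claim: sin(x-y) = sin(x)cos(y) - cos(x)sin(y).
Reasoning: Replace y by -y in sin(x+y) = sin(x)cos(y) + cos(x)sin(y) and use cos(-y) = cos(y), sin(-y) = -sin(y): sin(x-y) = sin(x)cos(y) - cos(x)sin(y).
So the two sides agree for all real values of x and y for which both sides are defined.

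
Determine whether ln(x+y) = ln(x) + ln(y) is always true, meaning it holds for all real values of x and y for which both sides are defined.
Claim: ln(x+y) = ln(x) + ln(y).
Test a specific point where both sides are defined: x = 1/2, y = 3.
LHS = ln(x+y) ≈ 1.2528
RHS = ln(x) + ln(y) ≈ 0.4055
Since 1.2528 ≠ 0.4055, the equation fails at this point, so it cannot hold for all real values of x and y for which both sides are defined.
ln(x) + ln(y) = ln(xy), not ln(x+y).

Conclusion: No, this is NOT an identity.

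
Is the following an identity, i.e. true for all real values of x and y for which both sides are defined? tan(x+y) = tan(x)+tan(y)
Claim: tan(x+y) = tan(x)+tan(y).
Test a specific point where both sides are defined: x = -π/6, y = -π/4.
LHS = tan(x+y) ≈ -3.7321
RHS = tan(x)+tan(y) ≈ -1.5774
Since -3.7321 ≠ -1.5774, the equation fails at this point, so it cannot hold for all real values of x and y for which both sides are defined.
The correct formula is tan(x+y) = (tan(x) + tan(y))/(1 - tan(x)tan(y)).

Conclusion: No, this is NOT an identity.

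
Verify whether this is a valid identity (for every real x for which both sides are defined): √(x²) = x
Claim: √(x²) = x.
Test a specific point where both sides are defined: x = -1.
LHS = √(x²) ≈ 1.0000
RHS = x ≈ -1.0000
Since 1.0000 ≠ -1.0000, the equation fails at this point, so it cannot hold for every real x for which both sides are defined.
√(x²) = |x|, which differs from x whenever x < 0 (both sides are defined for every real x).

Conclusion: No, this is NOT an identity.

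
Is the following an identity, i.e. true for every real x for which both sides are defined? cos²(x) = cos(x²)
Claim: cos²(x) = cos(x²).
Test a specific point where both sides are defined: x = -π/6.
LHS = cos²(x) ≈ 0.7500
RHS = cos(x²) ≈ 0.9627
Since 0.7500 ≠ 0.9627, the equation fails at this point, so it cannot hold for every real x for which both sides are defined.
cos²(x) means (cos x)², squaring the output; cos(x²) squares the input. These are different functions.

Conclusion: No, this is NOT an identity.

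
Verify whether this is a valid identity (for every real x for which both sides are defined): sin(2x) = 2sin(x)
Claim: sin(2x) = 2sin(x).
Test a specific point where both sides are defined: x = π/4.
LHS = sin(2x) ≈ 1.0000
RHS = 2sin(x) ≈ 1.4142
Since 1.0000 ≠ 1.4142, the equation fails at this point, so it cannot hold for every real x for which both sides are defined.
The correct double-angle formula is sin(2x) = 2sin(x)cos(x).

Conclusion: No, this is NOT an identity.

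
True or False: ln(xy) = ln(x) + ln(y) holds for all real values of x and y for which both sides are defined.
Claim: ln(xy) = ln(x) + ln(y).
Reasoning: Both sides are simultaneously defined only when x, y > 0. Write x = e^p, y = e^q (p = ln x, q = ln y). Then xy = e^p · e^q = e^(p+q), so ln(xy) = p + q = ln(x) + ln(y).
So the two sides agree for all real values of x and y for which both sides are defined.

Conclusion: True.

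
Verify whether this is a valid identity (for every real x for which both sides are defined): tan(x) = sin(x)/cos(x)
Claim: tan(x) = sin(x)/cos(x).
Reasoning: For an angle x whose terminal point on the unit circle is (cos x, sin x), tan(x) is defined as the ratio (second coordinate)/(first coordinate) = sin(x)/cos(x), wherever cos(x) ≠ 0.
So the two sides agree for every real x for which both sides are defined.

Conclusion: Yes, this is an identity.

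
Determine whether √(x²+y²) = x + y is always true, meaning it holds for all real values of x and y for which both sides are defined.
No, this is NOT an identity.

Claim: √(x²+y²) = x + y.
Test a specific point where both sides are defined: x = 1/2, y = 5.
LHS = √(x²+y²) ≈ 5.0249
RHS = x + y ≈ 5.5000
Since 5.0249 ≠ 5.5000, the equation fails at this point, so it cannot hold for all real values of x and y for which both sides are defined.
(x+y)² = x² + 2xy + y², not x² + y², so the square root does not split this way.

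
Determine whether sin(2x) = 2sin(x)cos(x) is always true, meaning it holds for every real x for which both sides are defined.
Claim: sin(2x) = 2sin(x)cos(x).
Reasoning: Put y = x in the addition formula sin(x+y) = sin(x)cos(y) + cos(x)sin(y): sin(2x) = sin(x)cos(x) + cos(x)sin(x) = 2sin(x)cos(x).
So the two sides agree for every real x for which both sides are defined.

Conclusion: Yes, this is an identity.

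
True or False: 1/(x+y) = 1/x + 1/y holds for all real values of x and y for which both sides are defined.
False.

Claim: 1/(x+y) = 1/x + 1/y.
Test a specific point where both sides are defined: x = -1, y = -2.
LHS = 1/(x+y) ≈ -0.3333
RHS = 1/x + 1/y ≈ -1.5000
Since -0.3333 ≠ -1.5000, the equation fails at this point, so it cannot hold for all real values of x and y for which both sides are defined.
1/x + 1/y = (x+y)/(xy), which is not 1/(x+y).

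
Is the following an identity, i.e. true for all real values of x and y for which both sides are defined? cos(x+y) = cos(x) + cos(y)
No, this is NOT an identity.

Claim: cos(x+y) = cos(x) + cos(y).
Test a specific point where both sides are defined: x = π/2, y = π/2.
LHS = cos(x+y) ≈ -1.0000
RHS = cos(x) + cos(y) ≈ 0.0000
Since -1.0000 ≠ 0.0000, the equation fails at this point, so it cannot hold for all real values of x and y for which both sides are defined.
The correct expansion is cos(x+y) = cos(x)cos(y) - sin(x)sin(y); cosine is not additive.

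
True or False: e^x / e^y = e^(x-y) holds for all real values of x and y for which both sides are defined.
True.

Claim: e^x / e^y = e^(x-y).
Reasoning: 1/e^y = e^(-y), so e^x / e^y = e^x · e^(-y) = e^(x + (-y)) = e^(x-y) by the product rule for exponents.
So the two sides agree for all real values of x and y for which both sides are defined.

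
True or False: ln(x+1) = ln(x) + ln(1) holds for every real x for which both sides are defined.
Claim: ln(x+1) = ln(x) + ln(1).
Test a specific point where both sides are defined: x = 2.
LHS = ln(x+1) ≈ 1.0986
RHS = ln(x) + ln(1) ≈ 0.6931
Since 1.0986 ≠ 0.6931, the equation fails at this point, so it cannot hold for every real x for which both sides are defined.
ln(1) = 0, so the right side is just ln(x), which differs from ln(x+1).

Conclusion: False.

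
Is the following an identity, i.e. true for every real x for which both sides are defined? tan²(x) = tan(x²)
Claim: tan²(x) = tan(x²).
Test a specific point where both sides are defined: x = 3π/4.
LHS = tan²(x) ≈ 1.0000
RHS = tan(x²) ≈ -0.8977
Since 1.0000 ≠ -0.8977, the equation fails at this point, so it cannot hold for every real x for which both sides are defined.
tan²(x) means (tan x)², squaring the output; tan(x²) squares the input. These are different functions.

Conclusion: No, this is NOT an identity.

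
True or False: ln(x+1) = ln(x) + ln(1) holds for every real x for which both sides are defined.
Claim: ln(x+1) = ln(x) + ln(1).
Test a specific point where both sides are defined: x = 3.
LHS = ln(x+1) ≈ 1.3863
RHS = ln(x) + ln(1) ≈ 1.0986
Since 1.3863 ≠ 1.0986, the equation fails at this point, so it cannot hold for every real x for which both sides are defined.
ln(1) = 0, so the right side is just ln(x), which differs from ln(x+1).

Conclusion: False.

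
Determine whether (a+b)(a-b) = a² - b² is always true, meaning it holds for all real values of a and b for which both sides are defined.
Claim: (a+b)(a-b) = a² - b².
Reasoning: Expand: (a+b)(a-b) = a² - ab + ba - b² = a² - b² (the cross terms cancel).
So the two sides agree for all real values of a and b for which both sides are defined.

Conclusion: Yes, this is an identity.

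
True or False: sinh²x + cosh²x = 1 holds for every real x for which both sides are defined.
Claim: sinh²x + cosh²x = 1.
Test a specific point where both sides are defined: x = -3.
LHS = sinh²x + cosh²x ≈ 201.7156
RHS = 1 ≈ 1.0000
Since 201.7156 ≠ 1.0000, the equation fails at this point, so it cannot hold for every real x for which both sides are defined.
The correct hyperbolic identity is cosh²x - sinh²x = 1 (a difference); the sum sinh²x + cosh²x equals cosh(2x).

Conclusion: False.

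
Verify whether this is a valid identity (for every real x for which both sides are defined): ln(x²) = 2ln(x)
Claim: ln(x²) = 2ln(x).
Reasoning: The right side requires x > 0. For x > 0, x² = (e^(ln x))² = e^(2ln x), so ln(x²) = 2ln(x). (For x < 0 the right side is undefined, so those values are outside the claim.)
So the two sides agree for every real x for which both sides are defined.

Conclusion: Yes, this is an identity.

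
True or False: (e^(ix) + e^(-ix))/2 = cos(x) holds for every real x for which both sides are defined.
Claim: (e^(ix) + e^(-ix))/2 = cos(x).
Reasoning: By Euler's formula e^(ix) = cos(x) + i·sin(x) and e^(-ix) = cos(x) - i·sin(x). Adding cancels the sine terms: e^(ix) + e^(-ix) = 2cos(x); divide by 2.
So the two sides agree for every real x for which both sides are defined.

Conclusion: True.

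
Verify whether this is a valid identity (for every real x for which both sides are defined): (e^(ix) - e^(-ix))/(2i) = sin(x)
Claim: (e^(ix) - e^(-ix))/(2i) = sin(x).
Reasoning: By Euler's formula e^(ix) = cos(x) + i·sin(x) and e^(-ix) = cos(x) - i·sin(x). Subtracting cancels the cosine terms: e^(ix) - e^(-ix) = 2i·sin(x); divide by 2i.
So the two sides agree for every real x for which both sides are defined.

Conclusion: Yes, this is an identity.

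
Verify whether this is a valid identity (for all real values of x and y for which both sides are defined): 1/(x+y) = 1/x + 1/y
Claim: 1/(x+y) = 1/x + 1/y.
Test a specific point where both sides are defined: x = -2, y = 5.
LHS = 1/(x+y) ≈ 0.3333
RHS = 1/x + 1/y ≈ -0.3000
Since 0.3333 ≠ -0.3000, the equation fails at this point, so it cannot hold for all real values of x and y for which both sides are defined.
1/x + 1/y = (x+y)/(xy), which is not 1/(x+y).

Conclusion: No, this is NOT an identity.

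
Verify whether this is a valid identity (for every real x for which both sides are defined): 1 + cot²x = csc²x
Yes, this is an identity.

Claim: 1 + cot²x = csc²x.
Reasoning: Start from sin²x + cos²x = 1 and divide every term by sin²x (allowed wherever cot x and csc x are defined): 1 + cot²x = 1/sin²x = csc²x.
So the two sides agree for every real x for which both sides are defined.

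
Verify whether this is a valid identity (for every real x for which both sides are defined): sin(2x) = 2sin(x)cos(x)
Claim: sin(2x) = 2sin(x)cos(x).
Reasoning: Put y = x in the addition formula sin(x+y) = sin(x)cos(y) + cos(x)sin(y): sin(2x) = sin(x)cos(x) + cos(x)sin(x) = 2sin(x)cos(x).
So the two sides agree for every real x for which both sides are defined.

Conclusion: Yes, this is an identity.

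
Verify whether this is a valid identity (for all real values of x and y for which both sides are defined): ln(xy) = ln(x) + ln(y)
Claim: ln(xy) = ln(x) + ln(y).
Reasoning: Both sides are simultaneously defined only when x, y > 0. Write x = e^p, y = e^q (p = ln x, q = ln y). Then xy = e^p · e^q = e^(p+q), so ln(xy) = p + q = ln(x) + ln(y).
So the two sides agree for all real values of x and y for which both sides are defined.

Conclusion: Yes, this is an identity.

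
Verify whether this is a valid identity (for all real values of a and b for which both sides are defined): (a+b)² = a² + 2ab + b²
Claim: (a+b)² = a² + 2ab + b².
Reasoning: Expand: (a+b)² = (a+b)(a+b) = a·a + a·b + b·a + b·b = a² + 2ab + b².
So the two sides agree for all real values of a and b for which both sides are defined.

Conclusion: Yes, this is an identity.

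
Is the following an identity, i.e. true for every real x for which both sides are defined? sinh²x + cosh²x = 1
Claim: sinh²x + cosh²x = 1.
Test a specific point where both sides are defined: x = 3.
LHS = sinh²x + cosh²x ≈ 201.7156
RHS = 1 ≈ 1.0000
Since 201.7156 ≠ 1.0000, the equation fails at this point, so it cannot hold for every real x for which both sides are defined.
The correct hyperbolic identity is cosh²x - sinh²x = 1 (a difference); the sum sinh²x + cosh²x equals cosh(2x).

Conclusion: No, this is NOT an identity.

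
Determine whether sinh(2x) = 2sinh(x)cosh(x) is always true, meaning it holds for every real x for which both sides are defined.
Claim: sinh(2x) = 2sinh(x)cosh(x).
Reasoning: 2sinh(x)cosh(x) = 2 · (e^x - e^-x)/2 · (e^x + e^-x)/2 = (e^(2x) - e^(-2x))/2 = sinh(2x).
So the two sides agree for every real x for which both sides are defined.

Conclusion: Yes, this is an identity.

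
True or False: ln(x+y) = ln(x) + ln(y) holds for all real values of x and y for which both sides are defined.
Claim: ln(x+y) = ln(x) + ln(y).
Test a specific point where both sides are defined: x = 2, y = 1.
LHS = ln(x+y) ≈ 1.0986
RHS = ln(x) + ln(y) ≈ 0.6931
Since 1.0986 ≠ 0.6931, the equation fails at this point, so it cannot hold for all real values of x and y for which both sides are defined.
ln(x) + ln(y) = ln(xy), not ln(x+y).

Conclusion: False.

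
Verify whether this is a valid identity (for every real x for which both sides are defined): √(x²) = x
Claim: √(x²) = x.
Test a specific point where both sides are defined: x = -1.
LHS = √(x²) ≈ 1.0000
RHS = x ≈ -1.0000
Since 1.0000 ≠ -1.0000, the equation fails at this point, so it cannot hold for every real x for which both sides are defined.
√(x²) = |x|, which differs from x whenever x < 0 (both sides are defined for every real x).

Conclusion: No, this is NOT an identity.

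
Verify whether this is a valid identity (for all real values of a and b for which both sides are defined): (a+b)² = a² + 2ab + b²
Claim: (a+b)² = a² + 2ab + b².
Reasoning: Expand: (a+b)² = (a+b)(a+b) = a·a + a·b + b·a + b·b = a² + 2ab + b².
So the two sides agree for all real values of a and b for which both sides are defined.

Conclusion: Yes, this is an identity.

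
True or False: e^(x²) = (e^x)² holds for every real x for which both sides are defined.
False.

Claim: e^(x²) = (e^x)².
Test a specific point where both sides are defined: x = 1.
LHS = e^(x²) ≈ 2.7183
RHS = (e^x)² ≈ 7.3891
Since 2.7183 ≠ 7.3891, the equation fails at this point, so it cannot hold for every real x for which both sides are defined.
(e^x)² = e^(2x), and 2x ≠ x² in general.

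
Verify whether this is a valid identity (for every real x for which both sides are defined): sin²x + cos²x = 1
Claim: sin²x + cos²x = 1.
Reasoning: The point (cos x, sin x) lies on the unit circle X² + Y² = 1, so cos²x + sin²x = 1 for every real x.
So the two sides agree for every real x for which both sides are defined.

Conclusion: Yes, this is an identity.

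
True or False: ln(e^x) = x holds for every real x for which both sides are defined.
Claim: ln(e^x) = x.
Reasoning: ln is the inverse of the exponential: ln(e^x) asks for the exponent p with e^p = e^x, and since e^p is one-to-one that exponent is p = x.
So the two sides agree for every real x for which both sides are defined.

Conclusion: True.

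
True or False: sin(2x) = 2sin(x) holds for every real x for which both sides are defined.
False.

Claim: sin(2x) = 2sin(x).
Test a specific point where both sides are defined: x = 3π/4.
LHS = sin(2x) ≈ -1.0000
RHS = 2sin(x) ≈ 1.4142
Since -1.0000 ≠ 1.4142, the equation fails at this point, so it cannot hold for every real x for which both sides are defined.
The correct double-angle formula is sin(2x) = 2sin(x)cos(x).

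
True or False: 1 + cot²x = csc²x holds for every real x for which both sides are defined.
Claim: 1 + cot²x = csc²x.
Reasoning: Start from sin²x + cos²x = 1 and divide every term by sin²x (allowed wherever cot x and csc x are defined): 1 + cot²x = 1/sin²x = csc²x.
So the two sides agree for every real x for which both sides are defined.

Conclusion: True.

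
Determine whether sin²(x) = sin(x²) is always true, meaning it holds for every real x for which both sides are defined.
No, this is NOT an identity.

Claim: sin²(x) = sin(x²).
Test a specific point where both sides are defined: x = 3π/4.
LHS = sin²(x) ≈ 0.5000
RHS = sin(x²) ≈ -0.6680
Since 0.5000 ≠ -0.6680, the equation fails at this point, so it cannot hold for every real x for which both sides are defined.
sin²(x) means (sin x)², squaring the output; sin(x²) squares the input. These are different functions.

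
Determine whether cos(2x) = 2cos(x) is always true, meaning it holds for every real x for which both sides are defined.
Claim: cos(2x) = 2cos(x).
Test a specific point where both sides are defined: x = π/6.
LHS = cos(2x) ≈ 0.5000
RHS = 2cos(x) ≈ 1.7321
Since 0.5000 ≠ 1.7321, the equation fails at this point, so it cannot hold for every real x for which both sides are defined.
The correct double-angle formula is cos(2x) = cos²x - sin²x.

Conclusion: No, this is NOT an identity.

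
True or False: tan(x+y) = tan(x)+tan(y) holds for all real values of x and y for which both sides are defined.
False.

Claim: tan(x+y) = tan(x)+tan(y).
Test a specific point where both sides are defined: x = -π/6, y = -π/6.
LHS = tan(x+y) ≈ -1.7321
RHS = tan(x)+tan(y) ≈ -1.1547
Since -1.7321 ≠ -1.1547, the equation fails at this point, so it cannot hold for all real values of x and y for which both sides are defined.
The correct formula is tan(x+y) = (tan(x) + tan(y))/(1 - tan(x)tan(y)).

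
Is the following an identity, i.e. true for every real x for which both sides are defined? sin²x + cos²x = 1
Yes, this is an identity.

Claim: sin²x + cos²x = 1.
Reasoning: The point (cos x, sin x) lies on the unit circle X² + Y² = 1, so cos²x + sin²x = 1 for every real x.
So the two sides agree for every real x for which both sides are defined.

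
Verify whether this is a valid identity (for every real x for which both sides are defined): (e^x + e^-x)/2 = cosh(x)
Yes, this is an identity.

Claim: (e^x + e^-x)/2 = cosh(x).
Reasoning: This is exactly the definition of the hyperbolic cosine: cosh(x) := (e^x + e^-x)/2.
So the two sides agree for every real x for which both sides are defined.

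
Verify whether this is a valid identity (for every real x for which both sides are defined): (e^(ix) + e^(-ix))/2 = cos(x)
Yes, this is an identity.

Claim: (e^(ix) + e^(-ix))/2 = cos(x).
Reasoning: By Euler's formula e^(ix) = cos(x) + i·sin(x) and e^(-ix) = cos(x) - i·sin(x). Adding cancels the sine terms: e^(ix) + e^(-ix) = 2cos(x); divide by 2.
So the two sides agree for every real x for which both sides are defined.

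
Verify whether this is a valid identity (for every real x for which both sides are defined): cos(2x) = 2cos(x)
No, this is NOT an identity.

Claim: cos(2x) = 2cos(x).
Test a specific point where both sides are defined: x = π/3.
LHS = cos(2x) ≈ -0.5000
RHS = 2cos(x) ≈ 1.0000
Since -0.5000 ≠ 1.0000, the equation fails at this point, so it cannot hold for every real x for which both sides are defined.
The correct double-angle formula is cos(2x) = cos²x - sin²x.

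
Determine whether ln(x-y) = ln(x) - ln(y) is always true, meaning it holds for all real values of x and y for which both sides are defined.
No, this is NOT an identity.

Claim: ln(x-y) = ln(x) - ln(y).
Test a specific point where both sides are defined: x = 5, y = 4.
LHS = ln(x-y) ≈ 0.0000
RHS = ln(x) - ln(y) ≈ 0.2231
Since 0.0000 ≠ 0.2231, the equation fails at this point, so it cannot hold for all real values of x and y for which both sides are defined.
ln(x) - ln(y) = ln(x/y), not ln(x-y).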